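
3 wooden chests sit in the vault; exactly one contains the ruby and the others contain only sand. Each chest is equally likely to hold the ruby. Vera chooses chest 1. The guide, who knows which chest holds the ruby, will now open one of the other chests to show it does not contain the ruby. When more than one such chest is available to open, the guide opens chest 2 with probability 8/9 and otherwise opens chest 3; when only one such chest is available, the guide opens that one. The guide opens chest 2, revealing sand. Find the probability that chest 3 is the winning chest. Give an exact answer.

Condition on the true location of the ruby.
If it is in chest 1 (prior 1/3): chest 2 is available, opened with probability 8/9; weight (1/3)·(8/9) = 8/27.
If it is in chest 2 (prior 1/3): the guide opened chest 2, so this case is ruled out; weight (1/3)·0 = 0.
If it is in chest 3 (prior 1/3): only chest 2 is available, probability 1; weight (1/3)·1 = 1/3.
The weights sum to 17/27.
So P(the ruby in chest 3 | the guide opened chest 2) = (1/3) / (17/27) = 9/17.

9/17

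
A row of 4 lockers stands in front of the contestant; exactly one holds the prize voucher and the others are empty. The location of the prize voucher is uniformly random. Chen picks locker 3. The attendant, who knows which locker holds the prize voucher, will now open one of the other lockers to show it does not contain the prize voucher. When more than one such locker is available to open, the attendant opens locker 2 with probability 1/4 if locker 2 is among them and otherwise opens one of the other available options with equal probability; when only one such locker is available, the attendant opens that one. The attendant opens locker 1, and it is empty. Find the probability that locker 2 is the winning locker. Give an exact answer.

Condition on the true location of the prize voucher.
If it is in locker 1 (prior 1/4): the attendant opened locker 1, so this case is ruled out; weight (1/4)·0 = 0.
If it is in locker 2 (prior 1/4): locker 2 holds the prize so is unavailable; the attendant chooses uniformly among the 2 others, probability 1/2; weight (1/4)·(1/2) = 1/8.
If it is in locker 3 (prior 1/4): locker 2 is available but not opened; locker 1 gets probability (1 − 1/4)/2 = 3/8; weight (1/4)·(3/8) = 3/32.
If it is in locker 4 (prior 1/4): locker 2 is available but not opened, probability 3/4; weight (1/4)·(3/4) = 3/16.
The weights sum to 13/32.
So P(the prize voucher in locker 2 | the attendant opened locker 1) = (1/8) / (13/32) = 4/13.

4/13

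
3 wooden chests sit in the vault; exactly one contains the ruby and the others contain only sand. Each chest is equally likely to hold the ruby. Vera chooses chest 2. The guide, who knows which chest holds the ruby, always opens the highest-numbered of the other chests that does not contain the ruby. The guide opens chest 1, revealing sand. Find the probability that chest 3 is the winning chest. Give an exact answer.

Apply Bayes' rule, conditioning on where the ruby actually is.
If it is in chest 1 (prior 1/3): the guide opened chest 1, so this case is ruled out; weight (1/3)·0 = 0.
If it is in chest 2 (prior 1/3): the guide would have opened chest 3 instead, probability 0; weight (1/3)·0 = 0.
If it is in chest 3 (prior 1/3): chest 1 is the highest-numbered option available, probability 1; weight (1/3)·1 = 1/3.
The weights sum to 1/3.
So P(the ruby in chest 3 | the guide opened chest 1) = (1/3) / (1/3) = 1.

1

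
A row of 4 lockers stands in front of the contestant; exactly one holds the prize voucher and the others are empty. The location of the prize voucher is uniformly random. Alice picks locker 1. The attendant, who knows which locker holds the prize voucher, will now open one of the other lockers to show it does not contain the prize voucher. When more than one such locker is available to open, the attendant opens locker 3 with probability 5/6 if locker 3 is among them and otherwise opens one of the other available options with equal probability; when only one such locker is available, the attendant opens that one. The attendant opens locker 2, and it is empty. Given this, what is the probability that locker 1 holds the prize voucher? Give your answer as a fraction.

Consider each possible location of the prize voucher in turn.
If it is in locker 1 (prior 1/4): locker 3 is available but not opened; locker 2 gets probability (1 − 5/6)/2 = 1/12; weight (1/4)·(1/12) = 1/48.
If it is in locker 2 (prior 1/4): the attendant opened locker 2, so this case is ruled out; weight (1/4)·0 = 0.
If it is in locker 3 (prior 1/4): locker 3 holds the prize so is unavailable; the attendant chooses uniformly among the 2 others, probability 1/2; weight (1/4)·(1/2) = 1/8.
If it is in locker 4 (prior 1/4): locker 3 is available but not opened, probability 1/6; weight (1/4)·(1/6) = 1/24.
The weights sum to 3/16.
So P(the prize voucher in locker 1 | the attendant opened locker 2) = (1/48) / (3/16) = 1/9.

1/9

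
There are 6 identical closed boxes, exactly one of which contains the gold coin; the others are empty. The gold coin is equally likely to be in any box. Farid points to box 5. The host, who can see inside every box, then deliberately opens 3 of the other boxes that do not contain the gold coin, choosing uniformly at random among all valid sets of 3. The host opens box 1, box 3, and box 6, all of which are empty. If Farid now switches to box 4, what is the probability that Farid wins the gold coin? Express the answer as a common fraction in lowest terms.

Condition on the true location of the gold coin.
If it is in any of boxes 1, 3, and 6 (prior 1/6 each): that box was opened and seen not to hold the prize — ruled out; weight (1/6)·0 = 0 each.
If it is in either of boxes 2 and 4 (prior 1/6 each): the host has 4 equally likely choices, so probability 1/4; weight (1/6)·(1/4) = 1/24 each.
If it is in box 5 (prior 1/6): the host has 10 equally likely choices, so probability 1/10; weight (1/6)·(1/10) = 1/60.
The weights sum to 1/10.
So P(the gold coin in box 4 | the host opened box 1, box 3, and box 6) = (1/24) / (1/10) = 5/12.

5/12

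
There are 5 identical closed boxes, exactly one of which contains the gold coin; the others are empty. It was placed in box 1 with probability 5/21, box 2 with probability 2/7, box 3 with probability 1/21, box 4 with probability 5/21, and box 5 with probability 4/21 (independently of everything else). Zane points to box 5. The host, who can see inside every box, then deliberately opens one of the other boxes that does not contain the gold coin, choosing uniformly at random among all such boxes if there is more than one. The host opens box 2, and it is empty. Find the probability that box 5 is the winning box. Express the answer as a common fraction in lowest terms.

3/14

Condition on the true location of the gold coin.
If it is in either of boxes 1 and 4 (prior 5/21 each): the host has 3 equally likely choices, so probability 1/3; weight (5/21)·(1/3) = 5/63 each.
If it is in box 2 (prior 2/7): the host opened box 2, so this case is ruled out; weight (2/7)·0 = 0.
If it is in box 3 (prior 1/21): the host has 3 equally likely choices, so probability 1/3; weight (1/21)·(1/3) = 1/63.
If it is in box 5 (prior 4/21): the host has 4 equally likely choices, so probability 1/4; weight (4/21)·(1/4) = 1/21.
The weights sum to 2/9.
So P(the gold coin in box 5 | the host opened box 2) = (1/21) / (2/9) = 3/14.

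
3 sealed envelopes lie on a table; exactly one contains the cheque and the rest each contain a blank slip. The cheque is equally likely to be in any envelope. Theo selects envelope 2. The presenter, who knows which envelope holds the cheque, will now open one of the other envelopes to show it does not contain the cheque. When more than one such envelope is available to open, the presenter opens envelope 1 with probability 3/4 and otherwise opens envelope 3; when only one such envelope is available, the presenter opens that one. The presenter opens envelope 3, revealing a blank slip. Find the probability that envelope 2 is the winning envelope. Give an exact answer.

Apply Bayes' rule, conditioning on where the cheque actually is.
If it is in envelope 1 (prior 1/3): only envelope 3 is available, probability 1; weight (1/3)·1 = 1/3.
If it is in envelope 2 (prior 1/3): envelope 1 is available but not opened, probability 1/4; weight (1/3)·(1/4) = 1/12.
If it is in envelope 3 (prior 1/3): the presenter opened envelope 3, so this case is ruled out; weight (1/3)·0 = 0.
The weights sum to 5/12.
So P(the cheque in envelope 2 | the presenter opened envelope 3) = (1/12) / (5/12) = 1/5.

1/5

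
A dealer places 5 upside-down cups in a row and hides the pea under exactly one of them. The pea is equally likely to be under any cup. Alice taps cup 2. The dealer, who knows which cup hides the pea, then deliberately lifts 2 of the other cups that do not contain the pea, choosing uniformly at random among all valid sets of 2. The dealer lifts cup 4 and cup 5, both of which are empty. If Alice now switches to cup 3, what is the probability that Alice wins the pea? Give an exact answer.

Condition on the true location of the pea.
If it is under either of cups 1 and 3 (prior 1/5 each): the dealer has 3 equally likely choices, so probability 1/3; weight (1/5)·(1/3) = 1/15 each.
If it is under cup 2 (prior 1/5): the dealer has 6 equally likely choices, so probability 1/6; weight (1/5)·(1/6) = 1/30.
If it is under either of cups 4 and 5 (prior 1/5 each): that cup was opened and seen not to hold the prize — ruled out; weight (1/5)·0 = 0 each.
The weights sum to 1/6.
So P(the pea under cup 3 | the dealer opened cup 4 and cup 5) = (1/15) / (1/6) = 2/5.

2/5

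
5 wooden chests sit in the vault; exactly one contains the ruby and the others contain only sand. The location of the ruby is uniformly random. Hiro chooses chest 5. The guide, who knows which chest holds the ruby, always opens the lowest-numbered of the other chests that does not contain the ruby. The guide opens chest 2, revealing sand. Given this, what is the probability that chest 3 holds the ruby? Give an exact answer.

0

Consider each possible location of the ruby in turn.
If it is in chest 1 (prior 1/5): chest 2 is the lowest-numbered option available, probability 1; weight (1/5)·1 = 1/5.
If it is in chest 2 (prior 1/5): the guide opened chest 2, so this case is ruled out; weight (1/5)·0 = 0.
If it is in any of chests 3, 4, and 5 (prior 1/5 each): the guide would have opened chest 1 instead, probability 0; weight (1/5)·0 = 0 each.
The weights sum to 1/5.
So P(the ruby in chest 3 | the guide opened chest 2) = 0 / (1/5) = 0.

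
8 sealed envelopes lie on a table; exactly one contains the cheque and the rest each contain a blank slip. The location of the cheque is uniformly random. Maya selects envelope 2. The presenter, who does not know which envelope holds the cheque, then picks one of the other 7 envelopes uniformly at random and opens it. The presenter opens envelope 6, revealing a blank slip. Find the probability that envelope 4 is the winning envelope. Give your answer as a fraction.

Consider each possible location of the cheque in turn.
If it is in any of envelopes 1, 2, 3, 4, 5, 7, and 8 (prior 1/8 each): the presenter picks envelope 6 with probability 1/7 regardless, and it is not the prize; weight (1/8)·(1/7) = 1/56 each.
If it is in envelope 6 (prior 1/8): the presenter opened envelope 6, so this case is ruled out; weight (1/8)·0 = 0.
The weights sum to 1/8.
So P(the cheque in envelope 4 | the presenter opened envelope 6) = (1/56) / (1/8) = 1/7.

1/7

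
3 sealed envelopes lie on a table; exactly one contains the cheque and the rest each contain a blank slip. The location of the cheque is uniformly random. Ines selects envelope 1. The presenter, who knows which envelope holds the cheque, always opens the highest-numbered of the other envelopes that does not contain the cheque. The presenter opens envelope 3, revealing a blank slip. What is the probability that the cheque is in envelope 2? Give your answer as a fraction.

1/2

Consider each possible location of the cheque in turn.
If it is in either of envelopes 1 and 2 (prior 1/3 each): envelope 3 is the highest-numbered option available, probability 1; weight (1/3)·1 = 1/3 each.
If it is in envelope 3 (prior 1/3): the presenter opened envelope 3, so this case is ruled out; weight (1/3)·0 = 0.
The weights sum to 2/3.
So P(the cheque in envelope 2 | the presenter opened envelope 3) = (1/3) / (2/3) = 1/2.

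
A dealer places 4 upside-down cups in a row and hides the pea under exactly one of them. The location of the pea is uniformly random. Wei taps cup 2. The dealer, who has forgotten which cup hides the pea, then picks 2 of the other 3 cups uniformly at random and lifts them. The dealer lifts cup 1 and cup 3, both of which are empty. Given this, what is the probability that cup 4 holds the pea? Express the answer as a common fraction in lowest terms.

Apply Bayes' rule, conditioning on where the pea actually is.
If it is under either of cups 1 and 3 (prior 1/4 each): that cup was opened and seen not to hold the prize — ruled out; weight (1/4)·0 = 0 each.
If it is under either of cups 2 and 4 (prior 1/4 each): the dealer picks exactly this set with probability 1/3 regardless, and none is the prize; weight (1/4)·(1/3) = 1/12 each.
The weights sum to 1/6.
So P(the pea under cup 4 | the dealer opened cup 1 and cup 3) = (1/12) / (1/6) = 1/2.

1/2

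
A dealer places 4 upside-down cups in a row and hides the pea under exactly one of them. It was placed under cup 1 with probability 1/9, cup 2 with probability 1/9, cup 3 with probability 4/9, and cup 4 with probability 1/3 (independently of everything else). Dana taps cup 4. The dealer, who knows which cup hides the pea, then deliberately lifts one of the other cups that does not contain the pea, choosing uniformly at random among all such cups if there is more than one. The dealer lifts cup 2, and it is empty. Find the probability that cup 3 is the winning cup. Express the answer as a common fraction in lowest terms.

Consider each possible location of the pea in turn.
If it is under cup 1 (prior 1/9): the dealer has 2 equally likely choices, so probability 1/2; weight (1/9)·(1/2) = 1/18.
If it is under cup 2 (prior 1/9): the dealer opened cup 2, so this case is ruled out; weight (1/9)·0 = 0.
If it is under cup 3 (prior 4/9): the dealer has 2 equally likely choices, so probability 1/2; weight (4/9)·(1/2) = 2/9.
If it is under cup 4 (prior 1/3): the dealer has 3 equally likely choices, so probability 1/3; weight (1/3)·(1/3) = 1/9.
The weights sum to 7/18.
So P(the pea under cup 3 | the dealer opened cup 2) = (2/9) / (7/18) = 4/7.

4/7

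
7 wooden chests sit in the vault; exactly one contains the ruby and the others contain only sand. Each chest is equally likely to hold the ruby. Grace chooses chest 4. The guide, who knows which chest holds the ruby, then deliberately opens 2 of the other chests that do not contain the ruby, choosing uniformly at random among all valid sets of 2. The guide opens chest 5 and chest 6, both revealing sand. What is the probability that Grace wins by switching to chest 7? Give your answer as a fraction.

3/14

Consider each possible location of the ruby in turn.
If it is in any of chests 1, 2, 3, and 7 (prior 1/7 each): the guide has 10 equally likely choices, so probability 1/10; weight (1/7)·(1/10) = 1/70 each.
If it is in chest 4 (prior 1/7): the guide has 15 equally likely choices, so probability 1/15; weight (1/7)·(1/15) = 1/105.
If it is in either of chests 5 and 6 (prior 1/7 each): that chest was opened and seen not to hold the prize — ruled out; weight (1/7)·0 = 0 each.
The weights sum to 1/15.
So P(the ruby in chest 7 | the guide opened chest 5 and chest 6) = (1/70) / (1/15) = 3/14.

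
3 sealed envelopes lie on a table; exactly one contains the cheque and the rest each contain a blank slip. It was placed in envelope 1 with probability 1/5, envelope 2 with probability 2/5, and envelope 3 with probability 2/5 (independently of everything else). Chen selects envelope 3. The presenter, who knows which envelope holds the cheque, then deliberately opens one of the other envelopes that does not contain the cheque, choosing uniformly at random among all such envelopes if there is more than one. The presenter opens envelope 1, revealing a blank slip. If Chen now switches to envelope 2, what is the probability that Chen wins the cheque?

Apply Bayes' rule, conditioning on where the cheque actually is.
If it is in envelope 1 (prior 1/5): the presenter opened envelope 1, so this case is ruled out; weight (1/5)·0 = 0.
If it is in envelope 2 (prior 2/5): the presenter has no choice, probability 1; weight (2/5)·1 = 2/5.
If it is in envelope 3 (prior 2/5): the presenter has 2 equally likely choices, so probability 1/2; weight (2/5)·(1/2) = 1/5.
The weights sum to 3/5.
So P(the cheque in envelope 2 | the presenter opened envelope 1) = (2/5) / (3/5) = 2/3.

2/3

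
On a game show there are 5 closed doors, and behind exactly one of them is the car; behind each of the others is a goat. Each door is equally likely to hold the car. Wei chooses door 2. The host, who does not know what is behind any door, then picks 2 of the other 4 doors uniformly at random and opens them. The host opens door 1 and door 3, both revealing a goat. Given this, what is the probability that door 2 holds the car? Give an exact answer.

Consider each possible location of the car in turn.
If it is behind either of doors 1 and 3 (prior 1/5 each): that door was opened and seen not to hold the prize — ruled out; weight (1/5)·0 = 0 each.
If it is behind any of doors 2, 4, and 5 (prior 1/5 each): the host picks exactly this set with probability 1/6 regardless, and none is the prize; weight (1/5)·(1/6) = 1/30 each.
The weights sum to 1/10.
So P(the car behind door 2 | the host opened door 1 and door 3) = (1/30) / (1/10) = 1/3.

1/3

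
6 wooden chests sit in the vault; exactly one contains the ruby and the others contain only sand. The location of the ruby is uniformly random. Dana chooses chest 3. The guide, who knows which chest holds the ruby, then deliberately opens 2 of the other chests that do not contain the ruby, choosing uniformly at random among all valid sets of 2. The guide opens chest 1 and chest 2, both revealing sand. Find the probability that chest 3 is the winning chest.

1/6

Apply Bayes' rule, conditioning on where the ruby actually is.
If it is in either of chests 1 and 2 (prior 1/6 each): that chest was opened and seen not to hold the prize — ruled out; weight (1/6)·0 = 0 each.
If it is in chest 3 (prior 1/6): the guide has 10 equally likely choices, so probability 1/10; weight (1/6)·(1/10) = 1/60.
If it is in any of chests 4, 5, and 6 (prior 1/6 each): the guide has 6 equally likely choices, so probability 1/6; weight (1/6)·(1/6) = 1/36 each.
The weights sum to 1/10.
So P(the ruby in chest 3 | the guide opened chest 1 and chest 2) = (1/60) / (1/10) = 1/6.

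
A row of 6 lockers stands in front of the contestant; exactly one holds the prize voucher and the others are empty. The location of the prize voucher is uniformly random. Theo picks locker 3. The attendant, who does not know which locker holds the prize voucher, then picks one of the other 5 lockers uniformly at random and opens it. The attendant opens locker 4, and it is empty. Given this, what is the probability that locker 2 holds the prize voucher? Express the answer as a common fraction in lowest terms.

Because the attendant chose which locker to open without knowing where the prize voucher is, the choice is independent of the prize location. Learning that locker 4 does not hold the prize voucher simply rules out that one location and leaves the remaining 5 lockers still equally likely by symmetry.
So P(the prize voucher in locker 2) = 1/5.

1/5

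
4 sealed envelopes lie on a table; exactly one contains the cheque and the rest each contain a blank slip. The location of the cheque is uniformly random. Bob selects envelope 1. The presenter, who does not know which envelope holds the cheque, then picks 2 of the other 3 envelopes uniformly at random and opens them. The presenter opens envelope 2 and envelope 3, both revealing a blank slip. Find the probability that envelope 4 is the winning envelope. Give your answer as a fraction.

1/2

Apply Bayes' rule, conditioning on where the cheque actually is.
If it is in either of envelopes 1 and 4 (prior 1/4 each): the presenter picks exactly this set with probability 1/3 regardless, and none is the prize; weight (1/4)·(1/3) = 1/12 each.
If it is in either of envelopes 2 and 3 (prior 1/4 each): that envelope was opened and seen not to hold the prize — ruled out; weight (1/4)·0 = 0 each.
The weights sum to 1/6.
So P(the cheque in envelope 4 | the presenter opened envelope 2 and envelope 3) = (1/12) / (1/6) = 1/2.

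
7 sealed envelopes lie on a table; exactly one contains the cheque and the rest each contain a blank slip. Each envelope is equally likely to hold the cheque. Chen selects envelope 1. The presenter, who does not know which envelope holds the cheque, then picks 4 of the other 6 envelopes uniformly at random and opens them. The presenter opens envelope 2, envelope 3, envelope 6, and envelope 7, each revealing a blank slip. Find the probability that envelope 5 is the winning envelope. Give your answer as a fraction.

Apply Bayes' rule, conditioning on where the cheque actually is.
If it is in any of envelopes 1, 4, and 5 (prior 1/7 each): the presenter picks exactly this set with probability 1/15 regardless, and none is the prize; weight (1/7)·(1/15) = 1/105 each.
If it is in any of envelopes 2, 3, 6, and 7 (prior 1/7 each): that envelope was opened and seen not to hold the prize — ruled out; weight (1/7)·0 = 0 each.
The weights sum to 1/35.
So P(the cheque in envelope 5 | the presenter opened envelope 2, envelope 3, envelope 6, and envelope 7) = (1/105) / (1/35) = 1/3.

1/3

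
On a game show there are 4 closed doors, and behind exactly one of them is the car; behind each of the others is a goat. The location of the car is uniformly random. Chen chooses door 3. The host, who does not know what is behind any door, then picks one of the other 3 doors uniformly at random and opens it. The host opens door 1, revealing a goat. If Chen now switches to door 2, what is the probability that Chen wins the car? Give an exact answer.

1/3

Condition on the true location of the car.
If it is behind door 1 (prior 1/4): the host opened door 1, so this case is ruled out; weight (1/4)·0 = 0.
If it is behind any of doors 2, 3, and 4 (prior 1/4 each): the host picks door 1 with probability 1/3 regardless, and it is not the prize; weight (1/4)·(1/3) = 1/12 each.
The weights sum to 1/4.
So P(the car behind door 2 | the host opened door 1) = (1/12) / (1/4) = 1/3.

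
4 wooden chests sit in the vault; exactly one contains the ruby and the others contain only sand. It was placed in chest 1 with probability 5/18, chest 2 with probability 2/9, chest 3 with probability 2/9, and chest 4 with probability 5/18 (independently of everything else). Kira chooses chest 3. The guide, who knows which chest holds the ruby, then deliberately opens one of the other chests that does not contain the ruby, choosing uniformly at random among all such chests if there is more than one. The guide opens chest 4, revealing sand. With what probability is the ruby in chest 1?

Apply Bayes' rule, conditioning on where the ruby actually is.
If it is in chest 1 (prior 5/18): the guide has 2 equally likely choices, so probability 1/2; weight (5/18)·(1/2) = 5/36.
If it is in chest 2 (prior 2/9): the guide has 2 equally likely choices, so probability 1/2; weight (2/9)·(1/2) = 1/9.
If it is in chest 3 (prior 2/9): the guide has 3 equally likely choices, so probability 1/3; weight (2/9)·(1/3) = 2/27.
If it is in chest 4 (prior 5/18): the guide opened chest 4, so this case is ruled out; weight (5/18)·0 = 0.
The weights sum to 35/108.
So P(the ruby in chest 1 | the guide opened chest 4) = (5/36) / (35/108) = 3/7.

3/7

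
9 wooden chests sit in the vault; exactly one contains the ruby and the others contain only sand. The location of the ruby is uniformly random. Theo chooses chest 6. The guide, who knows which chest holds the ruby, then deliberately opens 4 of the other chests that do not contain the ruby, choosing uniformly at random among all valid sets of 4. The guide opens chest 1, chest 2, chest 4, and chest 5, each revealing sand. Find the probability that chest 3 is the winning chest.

2/9

Condition on the true location of the ruby.
If it is in any of chests 1, 2, 4, and 5 (prior 1/9 each): that chest was opened and seen not to hold the prize — ruled out; weight (1/9)·0 = 0 each.
If it is in any of chests 3, 7, 8, and 9 (prior 1/9 each): the guide has 35 equally likely choices, so probability 1/35; weight (1/9)·(1/35) = 1/315 each.
If it is in chest 6 (prior 1/9): the guide has 70 equally likely choices, so probability 1/70; weight (1/9)·(1/70) = 1/630.
The weights sum to 1/70.
So P(the ruby in chest 3 | the guide opened chest 1, chest 2, chest 4, and chest 5) = (1/315) / (1/70) = 2/9.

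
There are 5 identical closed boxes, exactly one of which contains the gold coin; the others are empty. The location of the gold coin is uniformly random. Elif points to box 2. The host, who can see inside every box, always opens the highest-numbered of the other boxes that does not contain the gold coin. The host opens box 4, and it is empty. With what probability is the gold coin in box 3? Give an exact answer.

Consider each possible location of the gold coin in turn.
If it is in any of boxes 1, 2, and 3 (prior 1/5 each): the host would have opened box 5 instead, probability 0; weight (1/5)·0 = 0 each.
If it is in box 4 (prior 1/5): the host opened box 4, so this case is ruled out; weight (1/5)·0 = 0.
If it is in box 5 (prior 1/5): box 4 is the highest-numbered option available, probability 1; weight (1/5)·1 = 1/5.
The weights sum to 1/5.
So P(the gold coin in box 3 | the host opened box 4) = 0 / (1/5) = 0.

0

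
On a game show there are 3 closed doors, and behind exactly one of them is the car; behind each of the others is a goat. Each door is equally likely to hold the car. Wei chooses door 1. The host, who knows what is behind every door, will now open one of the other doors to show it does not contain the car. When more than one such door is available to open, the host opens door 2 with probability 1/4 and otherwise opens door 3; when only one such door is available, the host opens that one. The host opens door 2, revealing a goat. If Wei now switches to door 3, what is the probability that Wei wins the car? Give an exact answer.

4/5

Consider each possible location of the car in turn.
If it is behind door 1 (prior 1/3): door 2 is available, opened with probability 1/4; weight (1/3)·(1/4) = 1/12.
If it is behind door 2 (prior 1/3): the host opened door 2, so this case is ruled out; weight (1/3)·0 = 0.
If it is behind door 3 (prior 1/3): only door 2 is available, probability 1; weight (1/3)·1 = 1/3.
The weights sum to 5/12.
So P(the car behind door 3 | the host opened door 2) = (1/3) / (5/12) = 4/5.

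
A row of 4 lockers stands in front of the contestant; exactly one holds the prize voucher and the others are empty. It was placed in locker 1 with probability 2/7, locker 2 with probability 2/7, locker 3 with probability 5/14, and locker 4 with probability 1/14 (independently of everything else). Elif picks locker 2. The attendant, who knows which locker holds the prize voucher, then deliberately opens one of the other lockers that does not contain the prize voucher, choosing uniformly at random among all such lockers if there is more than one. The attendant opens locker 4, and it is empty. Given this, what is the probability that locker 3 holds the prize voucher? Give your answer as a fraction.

Apply Bayes' rule, conditioning on where the prize voucher actually is.
If it is in locker 1 (prior 2/7): the attendant has 2 equally likely choices, so probability 1/2; weight (2/7)·(1/2) = 1/7.
If it is in locker 2 (prior 2/7): the attendant has 3 equally likely choices, so probability 1/3; weight (2/7)·(1/3) = 2/21.
If it is in locker 3 (prior 5/14): the attendant has 2 equally likely choices, so probability 1/2; weight (5/14)·(1/2) = 5/28.
If it is in locker 4 (prior 1/14): the attendant opened locker 4, so this case is ruled out; weight (1/14)·0 = 0.
The weights sum to 5/12.
So P(the prize voucher in locker 3 | the attendant opened locker 4) = (5/28) / (5/12) = 3/7.

3/7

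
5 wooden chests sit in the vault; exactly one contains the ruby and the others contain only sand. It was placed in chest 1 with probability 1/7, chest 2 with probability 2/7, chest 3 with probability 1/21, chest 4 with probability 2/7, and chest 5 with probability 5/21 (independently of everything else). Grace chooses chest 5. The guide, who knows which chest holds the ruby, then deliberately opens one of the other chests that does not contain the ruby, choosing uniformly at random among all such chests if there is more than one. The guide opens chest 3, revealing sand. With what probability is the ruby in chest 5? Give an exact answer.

Apply Bayes' rule, conditioning on where the ruby actually is.
If it is in chest 1 (prior 1/7): the guide has 3 equally likely choices, so probability 1/3; weight (1/7)·(1/3) = 1/21.
If it is in either of chests 2 and 4 (prior 2/7 each): the guide has 3 equally likely choices, so probability 1/3; weight (2/7)·(1/3) = 2/21 each.
If it is in chest 3 (prior 1/21): the guide opened chest 3, so this case is ruled out; weight (1/21)·0 = 0.
If it is in chest 5 (prior 5/21): the guide has 4 equally likely choices, so probability 1/4; weight (5/21)·(1/4) = 5/84.
The weights sum to 25/84.
So P(the ruby in chest 5 | the guide opened chest 3) = (5/84) / (25/84) = 1/5.

1/5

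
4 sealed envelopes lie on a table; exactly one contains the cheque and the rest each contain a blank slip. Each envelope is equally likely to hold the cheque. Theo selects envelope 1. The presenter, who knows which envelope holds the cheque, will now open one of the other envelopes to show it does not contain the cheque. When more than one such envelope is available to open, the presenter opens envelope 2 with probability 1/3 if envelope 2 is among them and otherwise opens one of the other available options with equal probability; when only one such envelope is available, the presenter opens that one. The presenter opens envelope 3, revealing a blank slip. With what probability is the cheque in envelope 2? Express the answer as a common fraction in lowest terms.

Consider each possible location of the cheque in turn.
If it is in envelope 1 (prior 1/4): envelope 2 is available but not opened; envelope 3 gets probability (1 − 1/3)/2 = 1/3; weight (1/4)·(1/3) = 1/12.
If it is in envelope 2 (prior 1/4): envelope 2 holds the prize so is unavailable; the presenter chooses uniformly among the 2 others, probability 1/2; weight (1/4)·(1/2) = 1/8.
If it is in envelope 3 (prior 1/4): the presenter opened envelope 3, so this case is ruled out; weight (1/4)·0 = 0.
If it is in envelope 4 (prior 1/4): envelope 2 is available but not opened, probability 2/3; weight (1/4)·(2/3) = 1/6.
The weights sum to 3/8.
So P(the cheque in envelope 2 | the presenter opened envelope 3) = (1/8) / (3/8) = 1/3.

1/3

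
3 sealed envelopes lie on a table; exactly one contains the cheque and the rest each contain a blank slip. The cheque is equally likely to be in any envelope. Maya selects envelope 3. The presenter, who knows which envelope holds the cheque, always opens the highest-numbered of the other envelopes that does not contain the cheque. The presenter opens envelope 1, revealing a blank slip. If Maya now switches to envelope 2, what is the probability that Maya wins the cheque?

1

Consider each possible location of the cheque in turn.
If it is in envelope 1 (prior 1/3): the presenter opened envelope 1, so this case is ruled out; weight (1/3)·0 = 0.
If it is in envelope 2 (prior 1/3): envelope 1 is the highest-numbered option available, probability 1; weight (1/3)·1 = 1/3.
If it is in envelope 3 (prior 1/3): the presenter would have opened envelope 2 instead, probability 0; weight (1/3)·0 = 0.
The weights sum to 1/3.
So P(the cheque in envelope 2 | the presenter opened envelope 1) = (1/3) / (1/3) = 1.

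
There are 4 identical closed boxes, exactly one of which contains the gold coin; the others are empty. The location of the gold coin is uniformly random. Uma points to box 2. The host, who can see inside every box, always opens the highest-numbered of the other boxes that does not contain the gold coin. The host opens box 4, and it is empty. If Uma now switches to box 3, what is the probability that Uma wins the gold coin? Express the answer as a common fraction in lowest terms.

Condition on the true location of the gold coin.
If it is in any of boxes 1, 2, and 3 (prior 1/4 each): box 4 is the highest-numbered option available, probability 1; weight (1/4)·1 = 1/4 each.
If it is in box 4 (prior 1/4): the host opened box 4, so this case is ruled out; weight (1/4)·0 = 0.
The weights sum to 3/4.
So P(the gold coin in box 3 | the host opened box 4) = (1/4) / (3/4) = 1/3.

1/3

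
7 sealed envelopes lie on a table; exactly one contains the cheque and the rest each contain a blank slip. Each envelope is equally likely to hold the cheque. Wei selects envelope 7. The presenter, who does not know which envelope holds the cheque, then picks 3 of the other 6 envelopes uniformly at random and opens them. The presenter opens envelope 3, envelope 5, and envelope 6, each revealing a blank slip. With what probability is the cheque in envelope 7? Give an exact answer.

1/4

Because the presenter chose which envelopes to open without knowing where the cheque is, the choice is independent of the prize location. Learning that none of the 3 opened envelopes holds the cheque simply rules out those 3 locations and leaves the remaining 4 envelopes still equally likely by symmetry.
So P(the cheque in envelope 7) = 1/4.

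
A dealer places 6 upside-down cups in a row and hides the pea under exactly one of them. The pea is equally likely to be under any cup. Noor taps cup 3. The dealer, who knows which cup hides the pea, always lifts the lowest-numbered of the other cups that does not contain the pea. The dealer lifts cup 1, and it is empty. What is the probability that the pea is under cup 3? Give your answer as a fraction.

1/5

Consider each possible location of the pea in turn.
If it is under cup 1 (prior 1/6): the dealer opened cup 1, so this case is ruled out; weight (1/6)·0 = 0.
If it is under any of cups 2, 3, 4, 5, and 6 (prior 1/6 each): cup 1 is the lowest-numbered option available, probability 1; weight (1/6)·1 = 1/6 each.
The weights sum to 5/6.
So P(the pea under cup 3 | the dealer opened cup 1) = (1/6) / (5/6) = 1/5.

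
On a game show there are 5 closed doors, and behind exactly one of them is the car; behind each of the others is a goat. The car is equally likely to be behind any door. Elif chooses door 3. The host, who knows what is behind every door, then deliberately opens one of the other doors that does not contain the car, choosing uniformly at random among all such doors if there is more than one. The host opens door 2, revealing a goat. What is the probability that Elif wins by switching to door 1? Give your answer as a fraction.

4/15

Condition on the true location of the car.
If it is behind any of doors 1, 4, and 5 (prior 1/5 each): the host has 3 equally likely choices, so probability 1/3; weight (1/5)·(1/3) = 1/15 each.
If it is behind door 2 (prior 1/5): the host opened door 2, so this case is ruled out; weight (1/5)·0 = 0.
If it is behind door 3 (prior 1/5): the host has 4 equally likely choices, so probability 1/4; weight (1/5)·(1/4) = 1/20.
The weights sum to 1/4.
So P(the car behind door 1 | the host opened door 2) = (1/15) / (1/4) = 4/15.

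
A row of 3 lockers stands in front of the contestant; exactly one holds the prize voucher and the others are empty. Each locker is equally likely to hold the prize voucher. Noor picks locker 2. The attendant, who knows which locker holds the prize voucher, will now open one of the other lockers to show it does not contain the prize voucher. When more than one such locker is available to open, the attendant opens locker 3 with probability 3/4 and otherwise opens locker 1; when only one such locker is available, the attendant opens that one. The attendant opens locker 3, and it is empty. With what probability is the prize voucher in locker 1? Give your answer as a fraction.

4/7

Condition on the true location of the prize voucher.
If it is in locker 1 (prior 1/3): only locker 3 is available, probability 1; weight (1/3)·1 = 1/3.
If it is in locker 2 (prior 1/3): locker 3 is available, opened with probability 3/4; weight (1/3)·(3/4) = 1/4.
If it is in locker 3 (prior 1/3): the attendant opened locker 3, so this case is ruled out; weight (1/3)·0 = 0.
The weights sum to 7/12.
So P(the prize voucher in locker 1 | the attendant opened locker 3) = (1/3) / (7/12) = 4/7.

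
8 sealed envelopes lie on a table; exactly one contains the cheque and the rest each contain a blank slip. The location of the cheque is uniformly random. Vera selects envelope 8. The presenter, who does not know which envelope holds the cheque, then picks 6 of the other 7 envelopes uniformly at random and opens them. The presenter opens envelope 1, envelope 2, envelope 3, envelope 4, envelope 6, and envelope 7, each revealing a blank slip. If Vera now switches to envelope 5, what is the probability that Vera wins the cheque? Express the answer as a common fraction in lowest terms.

Because the presenter chose which envelopes to open without knowing where the cheque is, the choice is independent of the prize location. Learning that none of the 6 opened envelopes holds the cheque simply rules out those 6 locations and leaves the remaining 2 envelopes still equally likely by symmetry.
So P(the cheque in envelope 5) = 1/2.

1/2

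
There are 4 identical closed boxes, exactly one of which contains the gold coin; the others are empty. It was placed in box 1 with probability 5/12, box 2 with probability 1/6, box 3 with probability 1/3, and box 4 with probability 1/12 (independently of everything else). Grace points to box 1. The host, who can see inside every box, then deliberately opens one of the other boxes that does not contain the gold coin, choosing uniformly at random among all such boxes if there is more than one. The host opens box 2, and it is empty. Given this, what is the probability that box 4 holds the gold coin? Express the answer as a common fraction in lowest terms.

Condition on the true location of the gold coin.
If it is in box 1 (prior 5/12): the host has 3 equally likely choices, so probability 1/3; weight (5/12)·(1/3) = 5/36.
If it is in box 2 (prior 1/6): the host opened box 2, so this case is ruled out; weight (1/6)·0 = 0.
If it is in box 3 (prior 1/3): the host has 2 equally likely choices, so probability 1/2; weight (1/3)·(1/2) = 1/6.
If it is in box 4 (prior 1/12): the host has 2 equally likely choices, so probability 1/2; weight (1/12)·(1/2) = 1/24.
The weights sum to 25/72.
So P(the gold coin in box 4 | the host opened box 2) = (1/24) / (25/72) = 3/25.

3/25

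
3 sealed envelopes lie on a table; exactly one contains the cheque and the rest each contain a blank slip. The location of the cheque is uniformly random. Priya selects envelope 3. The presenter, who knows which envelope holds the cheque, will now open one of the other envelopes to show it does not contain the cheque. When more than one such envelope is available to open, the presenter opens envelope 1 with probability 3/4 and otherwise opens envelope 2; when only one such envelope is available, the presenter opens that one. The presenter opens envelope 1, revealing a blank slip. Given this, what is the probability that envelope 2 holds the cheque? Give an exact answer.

Consider each possible location of the cheque in turn.
If it is in envelope 1 (prior 1/3): the presenter opened envelope 1, so this case is ruled out; weight (1/3)·0 = 0.
If it is in envelope 2 (prior 1/3): only envelope 1 is available, probability 1; weight (1/3)·1 = 1/3.
If it is in envelope 3 (prior 1/3): envelope 1 is available, opened with probability 3/4; weight (1/3)·(3/4) = 1/4.
The weights sum to 7/12.
So P(the cheque in envelope 2 | the presenter opened envelope 1) = (1/3) / (7/12) = 4/7.

4/7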